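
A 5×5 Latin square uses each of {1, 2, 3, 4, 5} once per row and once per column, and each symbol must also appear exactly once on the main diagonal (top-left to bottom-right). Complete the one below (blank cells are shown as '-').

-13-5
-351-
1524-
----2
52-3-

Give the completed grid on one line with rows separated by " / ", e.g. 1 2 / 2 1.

4 1 3 2 5 / 2 3 5 1 4 / 1 5 2 4 3 / 3 4 1 5 2 / 5 2 4 3 1

(r1,c1): row 1 has {1,3,5}; column 1 has {1,5}; the diagonal has {2,3}, so it must be 4.
(r1,c4): row 1 has {1,3,4,5}; column 4 has {1,3,4}, so it must be 2.
(r2,c1): row 2 has {1,3,5}; column 1 has {1,4,5}, so it must be 2.
(r2,c5): row 2 has {1,2,3,5}; column 5 has {2,5}, so it must be 4.
(r3,c5): row 3 has {1,2,4,5}; column 5 has {2,4,5}, so it must be 3.
(r4,c1): row 4 has {2}; column 1 has {1,2,4,5}, so it must be 3.
(r4,c2): row 4 has {2,3}; column 2 has {1,2,3,5}, so it must be 4.
(r4,c3): row 4 has {2,3,4}; column 3 has {2,3,5}, so it must be 1.
(r4,c4): row 4 has {1,2,3,4}; column 4 has {1,2,3,4}; the diagonal has {2,3,4}, so it must be 5.
(r5,c3): row 5 has {2,3,5}; column 3 has {1,2,3,5}, so it must be 4.
(r5,c5): row 5 has {2,3,4,5}; column 5 has {2,3,4,5}; the diagonal has {2,3,4,5}, so it must be 1.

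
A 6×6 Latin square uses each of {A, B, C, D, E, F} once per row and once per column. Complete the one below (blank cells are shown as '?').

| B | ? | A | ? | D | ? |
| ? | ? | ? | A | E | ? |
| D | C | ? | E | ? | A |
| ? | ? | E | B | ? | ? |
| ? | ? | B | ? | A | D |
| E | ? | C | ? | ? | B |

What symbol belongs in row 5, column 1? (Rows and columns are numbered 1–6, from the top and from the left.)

C

(r3,c3) = F
(r3,c5) = B
(r6,c5) = F
(r2,c3) = D
(r4,c5) = C
(r4,c6) = F
(r6,c4) = D
(r2,c6) = C
(r4,c1) = A
(r4,c2) = D
(r6,c2) = A
(r1,c6) = E
(r2,c1) = F
(r2,c2) = B
(r5,c1) = C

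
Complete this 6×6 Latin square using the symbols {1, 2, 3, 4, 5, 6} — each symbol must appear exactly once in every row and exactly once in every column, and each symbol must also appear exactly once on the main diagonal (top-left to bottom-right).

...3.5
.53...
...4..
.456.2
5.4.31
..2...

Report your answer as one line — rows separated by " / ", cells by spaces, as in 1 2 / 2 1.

(r3,c3): row 3 has {4}; column 3 has {2,3,4,5}; the diagonal has {3,5,6}, so it must be 1.
(r4,c5): row 4 has {2,4,5,6}; column 5 has {3}, so it must be 1.
(r5,c4): row 5 has {1,3,4,5}; column 4 has {3,4,6}, so it must be 2.
(r6,c6): row 6 has {2}; column 6 has {1,2,5}; the diagonal has {1,3,5,6}, so it must be 4.
(r1,c1): row 1 has {3,5}; column 1 has {5}; the diagonal has {1,3,4,5,6}, so it must be 2.
(r1,c3): row 1 has {2,3,5}; column 3 has {1,2,3,4,5}, so it must be 6.
(r1,c5): row 1 has {2,3,5,6}; column 5 has {1,3}, so it must be 4.
(r2,c4): row 2 has {3,5}; column 4 has {2,3,4,6}, so it must be 1.
(r2,c6): row 2 has {1,3,5}; column 6 has {1,2,4,5}, so it must be 6.
(r3,c6): row 3 has {1,4}; column 6 has {1,2,4,5,6}, so it must be 3.
(r4,c1): row 4 has {1,2,4,5,6}; column 1 has {2,5}, so it must be 3.
(r5,c2): row 5 has {1,2,3,4,5}; column 2 has {4,5}, so it must be 6.
(r6,c4): row 6 has {2,4}; column 4 has {1,2,3,4,6}, so it must be 5.
(r6,c5): row 6 has {2,4,5}; column 5 has {1,3,4}, so it must be 6.
(r1,c2): row 1 has {2,3,4,5,6}; column 2 has {4,5,6}, so it must be 1.
(r2,c1): row 2 has {1,3,5,6}; column 1 has {2,3,5}, so it must be 4.
(r2,c5): row 2 has {1,3,4,5,6}; column 5 has {1,3,4,6}, so it must be 2.
(r3,c1): row 3 has {1,3,4}; column 1 has {2,3,4,5}, so it must be 6.
(r3,c2): row 3 has {1,3,4,6}; column 2 has {1,4,5,6}, so it must be 2.
(r3,c5): row 3 has {1,2,3,4,6}; column 5 has {1,2,3,4,6}, so it must be 5.
(r6,c1): row 6 has {2,4,5,6}; column 1 has {2,3,4,5,6}, so it must be 1.
(r6,c2): row 6 has {1,2,4,5,6}; column 2 has {1,2,4,5,6}, so it must be 3.

2 1 6 3 4 5 / 4 5 3 1 2 6 / 6 2 1 4 5 3 / 3 4 5 6 1 2 / 5 6 4 2 3 1 / 1 3 2 5 6 4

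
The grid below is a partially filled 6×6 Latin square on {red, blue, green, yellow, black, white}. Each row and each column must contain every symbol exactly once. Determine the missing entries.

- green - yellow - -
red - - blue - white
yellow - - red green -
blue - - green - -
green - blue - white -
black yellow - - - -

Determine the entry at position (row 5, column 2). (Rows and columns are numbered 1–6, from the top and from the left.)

red

row 1 has {green,yellow}; column 1 has {red,blue,green,yellow,black} — only white is left for (r1,c1).
row 2 has {red,blue,white}; column 2 has {green,yellow} — only black is left for (r2,c2).
row 2 has {red,blue,black,white}; column 5 has {green,white} — only yellow is left for (r2,c5).
row 5 has {blue,green,white}; column 2 has {green,yellow,black} — only red is left for (r5,c2).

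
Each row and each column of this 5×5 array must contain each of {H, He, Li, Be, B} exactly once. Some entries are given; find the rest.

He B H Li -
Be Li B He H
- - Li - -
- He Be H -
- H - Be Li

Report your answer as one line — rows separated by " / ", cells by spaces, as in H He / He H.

He B H Li Be / Be Li B He H / H Be Li B He / Li He Be H B / B H He Be Li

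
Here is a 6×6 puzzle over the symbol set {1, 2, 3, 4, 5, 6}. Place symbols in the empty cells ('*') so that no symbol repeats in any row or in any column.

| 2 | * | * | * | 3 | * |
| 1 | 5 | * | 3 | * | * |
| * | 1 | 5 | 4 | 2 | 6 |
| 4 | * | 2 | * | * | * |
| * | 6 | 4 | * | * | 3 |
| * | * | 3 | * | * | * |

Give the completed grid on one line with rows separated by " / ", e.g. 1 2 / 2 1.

2 4 1 6 3 5 / 1 5 6 3 4 2 / 3 1 5 4 2 6 / 4 3 2 5 6 1 / 5 6 4 2 1 3 / 6 2 3 1 5 4

(r1,c2) = 4
(r2,c3) = 6
(r2,c5) = 4
(r2,c6) = 2
(r3,c1) = 3
(r4,c2) = 3
(r5,c1) = 5
(r5,c5) = 1
(r6,c1) = 6
(r6,c2) = 2
(r6,c5) = 5
(r1,c3) = 1
(r1,c6) = 5
(r4,c5) = 6
(r4,c6) = 1
(r5,c4) = 2
(r6,c4) = 1
(r6,c6) = 4
(r1,c4) = 6
(r4,c4) = 5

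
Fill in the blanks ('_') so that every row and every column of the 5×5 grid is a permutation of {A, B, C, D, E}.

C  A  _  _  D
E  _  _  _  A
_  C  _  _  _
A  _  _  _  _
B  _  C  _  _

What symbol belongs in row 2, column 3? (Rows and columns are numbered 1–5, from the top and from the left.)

D

Cell (r3,c1): row 3 has {C}; column 1 has {A,B,C,E} → D.
Cell (r5,c5): row 5 has {B,C}; column 5 has {A,D} → E.
Cell (r3,c5): row 3 has {C,D}; column 5 has {A,D,E} → B.
Cell (r4,c5): row 4 has {A}; column 5 has {A,B,D,E} → C.
Cell (r5,c2): row 5 has {B,C,E}; column 2 has {A,C} → D.
Cell (r5,c4): row 5 has {B,C,D,E}; column 4 is empty so far → A.
Cell (r2,c2): row 2 has {A,E}; column 2 has {A,C,D} → B.
Cell (r2,c3): row 2 has {A,B,E}; column 3 has {C} → D.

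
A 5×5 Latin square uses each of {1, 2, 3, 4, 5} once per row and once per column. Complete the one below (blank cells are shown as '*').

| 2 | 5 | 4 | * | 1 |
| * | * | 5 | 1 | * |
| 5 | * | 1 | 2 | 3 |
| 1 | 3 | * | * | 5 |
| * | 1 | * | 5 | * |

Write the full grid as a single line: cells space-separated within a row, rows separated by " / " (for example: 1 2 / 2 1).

2 5 4 3 1 / 3 2 5 1 4 / 5 4 1 2 3 / 1 3 2 4 5 / 4 1 3 5 2

(r1,c4) = 3
(r3,c2) = 4
(r4,c3) = 2
(r4,c4) = 4
(r5,c3) = 3
(r2,c2) = 2
(r2,c5) = 4
(r5,c1) = 4
(r5,c5) = 2
(r2,c1) = 3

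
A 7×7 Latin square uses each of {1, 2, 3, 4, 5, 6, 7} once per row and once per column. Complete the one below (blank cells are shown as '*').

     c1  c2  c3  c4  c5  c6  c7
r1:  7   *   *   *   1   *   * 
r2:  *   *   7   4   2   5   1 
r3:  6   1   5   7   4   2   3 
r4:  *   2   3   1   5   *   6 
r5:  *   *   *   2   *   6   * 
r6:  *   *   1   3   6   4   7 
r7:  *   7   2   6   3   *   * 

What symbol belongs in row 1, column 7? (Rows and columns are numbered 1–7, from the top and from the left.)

2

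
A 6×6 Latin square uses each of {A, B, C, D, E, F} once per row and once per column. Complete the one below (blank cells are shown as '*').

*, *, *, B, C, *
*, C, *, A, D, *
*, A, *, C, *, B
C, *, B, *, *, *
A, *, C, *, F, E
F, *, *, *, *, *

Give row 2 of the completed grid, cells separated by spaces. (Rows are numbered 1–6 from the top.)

B C E A D F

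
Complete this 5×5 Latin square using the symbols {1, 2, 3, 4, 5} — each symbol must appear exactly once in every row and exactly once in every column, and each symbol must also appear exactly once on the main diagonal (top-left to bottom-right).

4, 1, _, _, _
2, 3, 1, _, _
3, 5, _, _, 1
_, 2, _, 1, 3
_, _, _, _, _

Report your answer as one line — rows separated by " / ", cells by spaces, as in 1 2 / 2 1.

4 1 5 3 2 / 2 3 1 5 4 / 3 5 2 4 1 / 5 2 4 1 3 / 1 4 3 2 5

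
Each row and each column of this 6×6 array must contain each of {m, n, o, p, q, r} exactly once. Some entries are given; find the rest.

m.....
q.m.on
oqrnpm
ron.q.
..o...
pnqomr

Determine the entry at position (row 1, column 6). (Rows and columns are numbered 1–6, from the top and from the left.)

o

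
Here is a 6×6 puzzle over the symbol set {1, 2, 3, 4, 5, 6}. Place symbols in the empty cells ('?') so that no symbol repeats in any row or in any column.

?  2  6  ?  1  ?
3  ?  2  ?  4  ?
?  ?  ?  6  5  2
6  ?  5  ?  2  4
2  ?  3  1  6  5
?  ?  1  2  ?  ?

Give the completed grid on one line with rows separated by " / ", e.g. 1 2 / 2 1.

5 2 6 4 1 3 / 3 6 2 5 4 1 / 1 3 4 6 5 2 / 6 1 5 3 2 4 / 2 4 3 1 6 5 / 4 5 1 2 3 6

(r1,c6) = 3
(r2,c4) = 5
(r3,c3) = 4
(r4,c4) = 3
(r5,c2) = 4
(r6,c5) = 3
(r6,c6) = 6
(r1,c4) = 4
(r2,c6) = 1
(r3,c1) = 1
(r3,c2) = 3
(r4,c2) = 1
(r6,c2) = 5
(r1,c1) = 5
(r2,c2) = 6
(r6,c1) = 4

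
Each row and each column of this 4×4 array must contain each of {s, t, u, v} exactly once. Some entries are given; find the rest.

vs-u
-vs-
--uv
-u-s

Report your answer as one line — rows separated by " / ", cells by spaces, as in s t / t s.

v s t u / u v s t / s t u v / t u v s

At row 1, column 3: row 1 has {s,u,v}; column 3 has {s,u}; that leaves t.
At row 2, column 4: row 2 has {s,v}; column 4 has {s,u,v}; that leaves t.
At row 3, column 2: row 3 has {u,v}; column 2 has {s,u,v}; that leaves t.
At row 4, column 1: row 4 has {s,u}; column 1 has {v}; that leaves t.
At row 4, column 3: row 4 has {s,t,u}; column 3 has {s,t,u}; that leaves v.
At row 2, column 1: row 2 has {s,t,v}; column 1 has {t,v}; that leaves u.
At row 3, column 1: row 3 has {t,u,v}; column 1 has {t,u,v}; that leaves s.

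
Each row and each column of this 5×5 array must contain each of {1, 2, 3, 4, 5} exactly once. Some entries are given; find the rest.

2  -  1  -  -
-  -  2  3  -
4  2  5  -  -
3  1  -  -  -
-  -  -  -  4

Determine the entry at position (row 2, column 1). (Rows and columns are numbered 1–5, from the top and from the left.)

5

Cell (r3,c4): row 3 has {2,4,5}; column 4 has {3} → 1.
Cell (r3,c5): row 3 has {1,2,4,5}; column 5 has {4} → 3.
Cell (r4,c3): row 4 has {1,3}; column 3 has {1,2,5} → 4.
Cell (r5,c3): row 5 has {4}; column 3 has {1,2,4,5} → 3.
Cell (r1,c5): row 1 has {1,2}; column 5 has {3,4} → 5.
Cell (r2,c5): row 2 has {2,3}; column 5 has {3,4,5} → 1.
Cell (r4,c5): row 4 has {1,3,4}; column 5 has {1,3,4,5} → 2.
Cell (r5,c2): row 5 has {3,4}; column 2 has {1,2} → 5.
Cell (r5,c4): row 5 has {3,4,5}; column 4 has {1,3} → 2.
Cell (r1,c4): row 1 has {1,2,5}; column 4 has {1,2,3} → 4.
Cell (r2,c1): row 2 has {1,2,3}; column 1 has {2,3,4} → 5.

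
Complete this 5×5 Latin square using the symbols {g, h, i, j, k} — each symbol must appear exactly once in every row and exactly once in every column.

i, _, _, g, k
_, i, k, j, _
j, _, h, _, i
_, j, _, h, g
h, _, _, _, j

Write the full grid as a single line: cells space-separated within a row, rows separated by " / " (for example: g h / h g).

i h j g k / g i k j h / j g h k i / k j i h g / h k g i j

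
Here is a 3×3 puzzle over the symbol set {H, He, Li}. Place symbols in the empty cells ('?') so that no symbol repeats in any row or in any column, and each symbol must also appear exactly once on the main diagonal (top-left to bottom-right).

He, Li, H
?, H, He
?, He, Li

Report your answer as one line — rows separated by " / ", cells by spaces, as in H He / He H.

He Li H / Li H He / H He Li

Cell (r2,c1): row 2 has {H,He}; column 1 has {He} → Li.
Cell (r3,c1): row 3 has {He,Li}; column 1 has {He,Li} → H.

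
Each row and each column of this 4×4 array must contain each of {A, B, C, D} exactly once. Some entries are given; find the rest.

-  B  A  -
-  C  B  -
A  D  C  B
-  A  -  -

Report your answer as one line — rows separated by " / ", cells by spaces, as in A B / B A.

At row 2, column 1: row 2 has {B,C}; column 1 has {A}; that leaves D.
At row 2, column 4: row 2 has {B,C,D}; column 4 has {B}; that leaves A.
At row 4, column 3: row 4 has {A}; column 3 has {A,B,C}; that leaves D.
At row 4, column 4: row 4 has {A,D}; column 4 has {A,B}; that leaves C.
At row 1, column 1: row 1 has {A,B}; column 1 has {A,D}; that leaves C.
At row 1, column 4: row 1 has {A,B,C}; column 4 has {A,B,C}; that leaves D.
At row 4, column 1: row 4 has {A,C,D}; column 1 has {A,C,D}; that leaves B.

C B A D / D C B A / A D C B / B A D C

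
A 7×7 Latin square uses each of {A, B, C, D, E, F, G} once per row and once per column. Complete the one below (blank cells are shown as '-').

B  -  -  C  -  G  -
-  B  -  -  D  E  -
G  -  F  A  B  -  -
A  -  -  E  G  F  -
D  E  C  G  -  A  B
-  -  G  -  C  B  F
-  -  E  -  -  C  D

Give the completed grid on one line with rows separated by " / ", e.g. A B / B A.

At row 2, column 3: row 2 has {B,D,E}; column 3 has {C,E,F,G}; that leaves A.
At row 2, column 4: row 2 has {A,B,D,E}; column 4 has {A,C,E,G}; that leaves F.
At row 3, column 6: row 3 has {A,B,F,G}; column 6 has {A,B,C,E,F,G}; that leaves D.
At row 4, column 7: row 4 has {A,E,F,G}; column 7 has {B,D,F}; that leaves C.
At row 5, column 5: row 5 has {A,B,C,D,E,G}; column 5 has {B,C,D,G}; that leaves F.
At row 6, column 1: row 6 has {B,C,F,G}; column 1 has {A,B,D,G}; that leaves E.
At row 6, column 4: row 6 has {B,C,E,F,G}; column 4 has {A,C,E,F,G}; that leaves D.
At row 7, column 1: row 7 has {C,D,E}; column 1 has {A,B,D,E,G}; that leaves F.
At row 7, column 4: row 7 has {C,D,E,F}; column 4 has {A,C,D,E,F,G}; that leaves B.
At row 7, column 5: row 7 has {B,C,D,E,F}; column 5 has {B,C,D,F,G}; that leaves A.
At row 1, column 3: row 1 has {B,C,G}; column 3 has {A,C,E,F,G}; that leaves D.
At row 1, column 5: row 1 has {B,C,D,G}; column 5 has {A,B,C,D,F,G}; that leaves E.
At row 1, column 7: row 1 has {B,C,D,E,G}; column 7 has {B,C,D,F}; that leaves A.
At row 2, column 1: row 2 has {A,B,D,E,F}; column 1 has {A,B,D,E,F,G}; that leaves C.
At row 2, column 7: row 2 has {A,B,C,D,E,F}; column 7 has {A,B,C,D,F}; that leaves G.
At row 3, column 2: row 3 has {A,B,D,F,G}; column 2 has {B,E}; that leaves C.
At row 3, column 7: row 3 has {A,B,C,D,F,G}; column 7 has {A,B,C,D,F,G}; that leaves E.
At row 4, column 2: row 4 has {A,C,E,F,G}; column 2 has {B,C,E}; that leaves D.
At row 4, column 3: row 4 has {A,C,D,E,F,G}; column 3 has {A,C,D,E,F,G}; that leaves B.
At row 6, column 2: row 6 has {B,C,D,E,F,G}; column 2 has {B,C,D,E}; that leaves A.
At row 7, column 2: row 7 has {A,B,C,D,E,F}; column 2 has {A,B,C,D,E}; that leaves G.
At row 1, column 2: row 1 has {A,B,C,D,E,G}; column 2 has {A,B,C,D,E,G}; that leaves F.

B F D C E G A / C B A F D E G / G C F A B D E / A D B E G F C / D E C G F A B / E A G D C B F / F G E B A C D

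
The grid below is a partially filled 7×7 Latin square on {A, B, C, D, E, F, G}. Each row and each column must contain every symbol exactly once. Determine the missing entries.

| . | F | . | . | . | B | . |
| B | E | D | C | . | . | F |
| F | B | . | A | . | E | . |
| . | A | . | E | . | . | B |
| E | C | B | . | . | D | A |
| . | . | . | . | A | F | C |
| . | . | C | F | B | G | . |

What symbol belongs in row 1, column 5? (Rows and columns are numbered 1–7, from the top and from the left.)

(r2,c5): row 2 has {B,C,D,E,F}; column 5 has {A,B}, so it must be G.
(r2,c6): row 2 has {B,C,D,E,F,G}; column 6 has {B,D,E,F,G}, so it must be A.
(r3,c3): row 3 has {A,B,E,F}; column 3 has {B,C,D}, so it must be G.
(r3,c7): row 3 has {A,B,E,F,G}; column 7 has {A,B,C,F}, so it must be D.
(r4,c3): row 4 has {A,B,E}; column 3 has {B,C,D,G}, so it must be F.
(r4,c6): row 4 has {A,B,E,F}; column 6 has {A,B,D,E,F,G}, so it must be C.
(r5,c4): row 5 has {A,B,C,D,E}; column 4 has {A,C,E,F}, so it must be G.
(r5,c5): row 5 has {A,B,C,D,E,G}; column 5 has {A,B,G}, so it must be F.
(r6,c3): row 6 has {A,C,F}; column 3 has {B,C,D,F,G}, so it must be E.
(r7,c2): row 7 has {B,C,F,G}; column 2 has {A,B,C,E,F}, so it must be D.
(r7,c7): row 7 has {B,C,D,F,G}; column 7 has {A,B,C,D,F}, so it must be E.
(r1,c3): row 1 has {B,F}; column 3 has {B,C,D,E,F,G}, so it must be A.
(r1,c4): row 1 has {A,B,F}; column 4 has {A,C,E,F,G}, so it must be D.
(r1,c7): row 1 has {A,B,D,F}; column 7 has {A,B,C,D,E,F}, so it must be G.
(r3,c5): row 3 has {A,B,D,E,F,G}; column 5 has {A,B,F,G}, so it must be C.
(r4,c5): row 4 has {A,B,C,E,F}; column 5 has {A,B,C,F,G}, so it must be D.
(r6,c2): row 6 has {A,C,E,F}; column 2 has {A,B,C,D,E,F}, so it must be G.
(r6,c4): row 6 has {A,C,E,F,G}; column 4 has {A,C,D,E,F,G}, so it must be B.
(r7,c1): row 7 has {B,C,D,E,F,G}; column 1 has {B,E,F}, so it must be A.
(r1,c1): row 1 has {A,B,D,F,G}; column 1 has {A,B,E,F}, so it must be C.
(r1,c5): row 1 has {A,B,C,D,F,G}; column 5 has {A,B,C,D,F,G}, so it must be E.

E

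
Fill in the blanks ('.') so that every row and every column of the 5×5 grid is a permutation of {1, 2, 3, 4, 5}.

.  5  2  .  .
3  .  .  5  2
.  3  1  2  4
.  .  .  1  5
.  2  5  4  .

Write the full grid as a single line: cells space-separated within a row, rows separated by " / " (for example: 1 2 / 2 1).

(r1,c4) = 3
(r1,c5) = 1
(r2,c3) = 4
(r3,c1) = 5
(r4,c2) = 4
(r4,c3) = 3
(r5,c1) = 1
(r5,c5) = 3
(r1,c1) = 4
(r2,c2) = 1
(r4,c1) = 2

4 5 2 3 1 / 3 1 4 5 2 / 5 3 1 2 4 / 2 4 3 1 5 / 1 2 5 4 3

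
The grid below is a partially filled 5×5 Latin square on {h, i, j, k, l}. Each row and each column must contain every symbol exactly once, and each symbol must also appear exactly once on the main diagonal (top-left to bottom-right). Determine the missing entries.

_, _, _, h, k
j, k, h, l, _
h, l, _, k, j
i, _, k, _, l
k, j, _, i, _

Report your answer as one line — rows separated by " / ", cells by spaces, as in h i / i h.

l i j h k / j k h l i / h l i k j / i h k j l / k j l i h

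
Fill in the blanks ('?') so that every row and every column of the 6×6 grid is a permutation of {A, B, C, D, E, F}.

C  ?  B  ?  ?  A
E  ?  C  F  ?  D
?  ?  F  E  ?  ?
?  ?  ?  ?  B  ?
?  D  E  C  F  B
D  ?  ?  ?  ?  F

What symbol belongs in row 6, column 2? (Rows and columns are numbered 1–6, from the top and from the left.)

E

(r1,c4): row 1 has {A,B,C}; column 4 has {C,E,F}, so it must be D.
(r1,c5): row 1 has {A,B,C,D}; column 5 has {B,F}, so it must be E.
(r2,c5): row 2 has {C,D,E,F}; column 5 has {B,E,F}, so it must be A.
(r3,c6): row 3 has {E,F}; column 6 has {A,B,D,F}, so it must be C.
(r4,c4): row 4 has {B}; column 4 has {C,D,E,F}, so it must be A.
(r4,c6): row 4 has {A,B}; column 6 has {A,B,C,D,F}, so it must be E.
(r5,c1): row 5 has {B,C,D,E,F}; column 1 has {C,D,E}, so it must be A.
(r6,c3): row 6 has {D,F}; column 3 has {B,C,E,F}, so it must be A.
(r6,c4): row 6 has {A,D,F}; column 4 has {A,C,D,E,F}, so it must be B.
(r6,c5): row 6 has {A,B,D,F}; column 5 has {A,B,E,F}, so it must be C.
(r1,c2): row 1 has {A,B,C,D,E}; column 2 has {D}, so it must be F.
(r2,c2): row 2 has {A,C,D,E,F}; column 2 has {D,F}, so it must be B.
(r3,c1): row 3 has {C,E,F}; column 1 has {A,C,D,E}, so it must be B.
(r3,c2): row 3 has {B,C,E,F}; column 2 has {B,D,F}, so it must be A.
(r3,c5): row 3 has {A,B,C,E,F}; column 5 has {A,B,C,E,F}, so it must be D.
(r4,c1): row 4 has {A,B,E}; column 1 has {A,B,C,D,E}, so it must be F.
(r4,c2): row 4 has {A,B,E,F}; column 2 has {A,B,D,F}, so it must be C.
(r4,c3): row 4 has {A,B,C,E,F}; column 3 has {A,B,C,E,F}, so it must be D.
(r6,c2): row 6 has {A,B,C,D,F}; column 2 has {A,B,C,D,F}, so it must be E.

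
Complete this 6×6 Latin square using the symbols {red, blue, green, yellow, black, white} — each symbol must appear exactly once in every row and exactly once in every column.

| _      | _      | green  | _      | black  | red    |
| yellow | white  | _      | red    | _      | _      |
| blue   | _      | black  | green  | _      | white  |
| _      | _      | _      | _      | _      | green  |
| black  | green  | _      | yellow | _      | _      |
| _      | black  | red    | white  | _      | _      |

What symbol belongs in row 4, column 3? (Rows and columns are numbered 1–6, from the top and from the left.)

yellow

(r1,c1) = white
(r1,c4) = blue
(r2,c3) = blue
(r2,c5) = green
(r2,c6) = black
(r4,c1) = red
(r4,c4) = black
(r5,c3) = white
(r5,c6) = blue
(r6,c1) = green
(r6,c6) = yellow
(r1,c2) = yellow
(r3,c2) = red
(r3,c5) = yellow
(r4,c2) = blue
(r4,c3) = yellow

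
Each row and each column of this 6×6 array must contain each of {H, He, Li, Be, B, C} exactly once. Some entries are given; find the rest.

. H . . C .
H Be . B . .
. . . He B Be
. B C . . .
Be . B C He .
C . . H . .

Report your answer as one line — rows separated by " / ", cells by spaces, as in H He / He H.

B H Be Li C He / H Be He B Li C / Li C H He B Be / He B C Be H Li / Be Li B C He H / C He Li H Be B

(r2,c5) = Li
(r3,c1) = Li
(r3,c2) = C
(r3,c3) = H
(r4,c1) = He
(r5,c2) = Li
(r5,c6) = H
(r6,c2) = He
(r6,c5) = Be
(r1,c1) = B
(r2,c3) = He
(r2,c6) = C
(r4,c5) = H
(r4,c6) = Li
(r6,c3) = Li
(r6,c6) = B
(r1,c3) = Be
(r1,c4) = Li
(r1,c6) = He
(r4,c4) = Be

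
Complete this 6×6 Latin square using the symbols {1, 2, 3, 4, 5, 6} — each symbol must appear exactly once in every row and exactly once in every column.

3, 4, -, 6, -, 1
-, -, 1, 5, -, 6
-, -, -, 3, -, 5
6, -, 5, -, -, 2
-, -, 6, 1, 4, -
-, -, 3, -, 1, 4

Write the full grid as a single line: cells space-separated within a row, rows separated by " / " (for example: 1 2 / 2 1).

3 4 2 6 5 1 / 4 3 1 5 2 6 / 1 2 4 3 6 5 / 6 1 5 4 3 2 / 2 5 6 1 4 3 / 5 6 3 2 1 4

(r1,c3) = 2
(r1,c5) = 5
(r3,c3) = 4
(r4,c4) = 4
(r4,c5) = 3
(r5,c6) = 3
(r6,c4) = 2
(r2,c5) = 2
(r3,c5) = 6
(r4,c2) = 1
(r6,c1) = 5
(r6,c2) = 6
(r2,c1) = 4
(r2,c2) = 3
(r3,c2) = 2
(r5,c1) = 2
(r5,c2) = 5
(r3,c1) = 1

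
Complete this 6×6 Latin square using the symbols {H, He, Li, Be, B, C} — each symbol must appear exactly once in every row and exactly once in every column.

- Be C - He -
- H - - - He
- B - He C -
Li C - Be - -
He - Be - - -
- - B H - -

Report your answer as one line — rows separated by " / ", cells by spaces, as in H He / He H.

(r2,c3) = Li
(r3,c3) = H
(r4,c3) = He
(r5,c2) = Li
(r6,c2) = He
(r3,c1) = Be
(r3,c6) = Li
(r6,c1) = C
(r6,c6) = Be
(r2,c1) = B
(r2,c4) = C
(r2,c5) = Be
(r5,c4) = B
(r5,c5) = H
(r5,c6) = C
(r6,c5) = Li
(r1,c1) = H
(r1,c4) = Li
(r1,c6) = B
(r4,c5) = B
(r4,c6) = H

H Be C Li He B / B H Li C Be He / Be B H He C Li / Li C He Be B H / He Li Be B H C / C He B H Li Be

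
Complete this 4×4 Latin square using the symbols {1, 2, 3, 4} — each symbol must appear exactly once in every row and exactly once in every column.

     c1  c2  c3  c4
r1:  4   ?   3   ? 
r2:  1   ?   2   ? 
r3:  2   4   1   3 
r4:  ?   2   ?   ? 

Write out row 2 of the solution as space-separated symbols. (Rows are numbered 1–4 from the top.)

At row 1, column 2: row 1 has {3,4}; column 2 has {2,4}; that leaves 1.
At row 1, column 4: row 1 has {1,3,4}; column 4 has {3}; that leaves 2.
At row 2, column 2: row 2 has {1,2}; column 2 has {1,2,4}; that leaves 3.
At row 2, column 4: row 2 has {1,2,3}; column 4 has {2,3}; that leaves 4.

1 3 2 4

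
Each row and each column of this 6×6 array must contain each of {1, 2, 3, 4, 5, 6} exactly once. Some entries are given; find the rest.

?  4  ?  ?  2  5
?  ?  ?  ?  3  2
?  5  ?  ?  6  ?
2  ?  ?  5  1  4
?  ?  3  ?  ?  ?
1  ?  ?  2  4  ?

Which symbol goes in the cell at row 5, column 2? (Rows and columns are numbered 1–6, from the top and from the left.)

2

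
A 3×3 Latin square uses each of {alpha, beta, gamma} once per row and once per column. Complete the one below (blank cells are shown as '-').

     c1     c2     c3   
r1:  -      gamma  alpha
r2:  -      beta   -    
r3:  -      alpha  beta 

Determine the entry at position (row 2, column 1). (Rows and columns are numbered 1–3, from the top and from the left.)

alpha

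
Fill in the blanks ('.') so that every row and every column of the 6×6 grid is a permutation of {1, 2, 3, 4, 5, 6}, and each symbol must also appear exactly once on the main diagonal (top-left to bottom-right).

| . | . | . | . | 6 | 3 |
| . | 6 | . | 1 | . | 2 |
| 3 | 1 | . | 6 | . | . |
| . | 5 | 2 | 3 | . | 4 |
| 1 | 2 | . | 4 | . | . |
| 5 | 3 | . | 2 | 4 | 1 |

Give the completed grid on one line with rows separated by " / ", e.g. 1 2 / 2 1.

(r1,c2) = 4
(r1,c4) = 5
(r2,c1) = 4
(r3,c6) = 5
(r4,c1) = 6
(r4,c5) = 1
(r5,c5) = 5
(r5,c6) = 6
(r6,c3) = 6
(r1,c1) = 2
(r1,c3) = 1
(r2,c5) = 3
(r3,c3) = 4
(r3,c5) = 2
(r5,c3) = 3
(r2,c3) = 5

2 4 1 5 6 3 / 4 6 5 1 3 2 / 3 1 4 6 2 5 / 6 5 2 3 1 4 / 1 2 3 4 5 6 / 5 3 6 2 4 1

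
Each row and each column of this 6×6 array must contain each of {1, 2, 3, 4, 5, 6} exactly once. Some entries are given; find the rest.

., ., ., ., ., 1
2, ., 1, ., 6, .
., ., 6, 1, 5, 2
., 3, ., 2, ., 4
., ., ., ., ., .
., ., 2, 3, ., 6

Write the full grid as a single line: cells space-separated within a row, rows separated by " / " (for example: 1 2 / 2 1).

row 3 has {1,2,5,6}; column 2 has {3} — only 4 is left for (r3,c2).
row 4 has {2,3,4}; column 3 has {1,2,6} — only 5 is left for (r4,c3).
row 4 has {2,3,4,5}; column 5 has {5,6} — only 1 is left for (r4,c5).
row 6 has {2,3,6}; column 5 has {1,5,6} — only 4 is left for (r6,c5).
row 2 has {1,2,6}; column 2 has {3,4} — only 5 is left for (r2,c2).
row 2 has {1,2,5,6}; column 4 has {1,2,3} — only 4 is left for (r2,c4).
row 2 has {1,2,4,5,6}; column 6 has {1,2,4,6} — only 3 is left for (r2,c6).
row 3 has {1,2,4,5,6}; column 1 has {2} — only 3 is left for (r3,c1).
row 4 has {1,2,3,4,5}; column 1 has {2,3} — only 6 is left for (r4,c1).
row 5 is empty so far; column 6 has {1,2,3,4,6} — only 5 is left for (r5,c6).
row 6 has {2,3,4,6}; column 2 has {3,4,5} — only 1 is left for (r6,c2).
row 5 has {5}; column 4 has {1,2,3,4} — only 6 is left for (r5,c4).
row 6 has {1,2,3,4,6}; column 1 has {2,3,6} — only 5 is left for (r6,c1).
row 1 has {1}; column 1 has {2,3,5,6} — only 4 is left for (r1,c1).
row 1 has {1,4}; column 3 has {1,2,5,6} — only 3 is left for (r1,c3).
row 1 has {1,3,4}; column 4 has {1,2,3,4,6} — only 5 is left for (r1,c4).
row 1 has {1,3,4,5}; column 5 has {1,4,5,6} — only 2 is left for (r1,c5).
row 5 has {5,6}; column 1 has {2,3,4,5,6} — only 1 is left for (r5,c1).
row 5 has {1,5,6}; column 2 has {1,3,4,5} — only 2 is left for (r5,c2).
row 5 has {1,2,5,6}; column 3 has {1,2,3,5,6} — only 4 is left for (r5,c3).
row 5 has {1,2,4,5,6}; column 5 has {1,2,4,5,6} — only 3 is left for (r5,c5).
row 1 has {1,2,3,4,5}; column 2 has {1,2,3,4,5} — only 6 is left for (r1,c2).

4 6 3 5 2 1 / 2 5 1 4 6 3 / 3 4 6 1 5 2 / 6 3 5 2 1 4 / 1 2 4 6 3 5 / 5 1 2 3 4 6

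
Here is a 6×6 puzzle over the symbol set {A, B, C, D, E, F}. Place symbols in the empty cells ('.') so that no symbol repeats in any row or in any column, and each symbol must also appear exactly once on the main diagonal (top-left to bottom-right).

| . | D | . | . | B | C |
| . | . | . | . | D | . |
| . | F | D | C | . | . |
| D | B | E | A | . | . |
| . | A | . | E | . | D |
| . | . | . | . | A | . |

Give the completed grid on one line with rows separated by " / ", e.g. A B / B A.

E D A F B C / A C F B D E / B F D C E A / D B E A C F / C A B E F D / F E C D A B

(r1,c4) = F
(r2,c4) = B
(r3,c5) = E
(r4,c6) = F
(r6,c4) = D
(r1,c1) = E
(r1,c3) = A
(r2,c2) = C
(r2,c3) = F
(r4,c5) = C
(r5,c5) = F
(r6,c2) = E
(r6,c6) = B
(r2,c1) = A
(r2,c6) = E
(r3,c1) = B
(r3,c6) = A
(r5,c1) = C
(r5,c3) = B
(r6,c1) = F
(r6,c3) = C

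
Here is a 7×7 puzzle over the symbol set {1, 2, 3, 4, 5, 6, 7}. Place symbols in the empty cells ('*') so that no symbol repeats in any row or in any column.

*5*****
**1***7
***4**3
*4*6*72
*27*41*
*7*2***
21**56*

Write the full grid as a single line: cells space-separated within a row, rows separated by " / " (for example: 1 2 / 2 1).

7 5 4 1 2 3 6 / 4 3 1 5 6 2 7 / 1 6 2 4 7 5 3 / 3 4 5 6 1 7 2 / 6 2 7 3 4 1 5 / 5 7 6 2 3 4 1 / 2 1 3 7 5 6 4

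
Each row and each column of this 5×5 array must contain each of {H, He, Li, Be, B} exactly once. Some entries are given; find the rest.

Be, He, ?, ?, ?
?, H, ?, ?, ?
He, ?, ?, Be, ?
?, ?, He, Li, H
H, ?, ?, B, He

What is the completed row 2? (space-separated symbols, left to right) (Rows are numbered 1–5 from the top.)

Li H B He Be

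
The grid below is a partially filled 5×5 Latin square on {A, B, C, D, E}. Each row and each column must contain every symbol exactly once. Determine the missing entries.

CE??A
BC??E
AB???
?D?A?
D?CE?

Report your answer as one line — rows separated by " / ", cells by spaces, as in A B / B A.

C E D B A / B C A D E / A B E C D / E D B A C / D A C E B

row 2 has {B,C,E}; column 4 has {A,E} — only D is left for (r2,c4).
row 3 has {A,B}; column 4 has {A,D,E} — only C is left for (r3,c4).
row 3 has {A,B,C}; column 5 has {A,E} — only D is left for (r3,c5).
row 4 has {A,D}; column 1 has {A,B,C,D} — only E is left for (r4,c1).
row 4 has {A,D,E}; column 3 has {C} — only B is left for (r4,c3).
row 4 has {A,B,D,E}; column 5 has {A,D,E} — only C is left for (r4,c5).
row 5 has {C,D,E}; column 2 has {B,C,D,E} — only A is left for (r5,c2).
row 5 has {A,C,D,E}; column 5 has {A,C,D,E} — only B is left for (r5,c5).
row 1 has {A,C,E}; column 3 has {B,C} — only D is left for (r1,c3).
row 1 has {A,C,D,E}; column 4 has {A,C,D,E} — only B is left for (r1,c4).
row 2 has {B,C,D,E}; column 3 has {B,C,D} — only A is left for (r2,c3).
row 3 has {A,B,C,D}; column 3 has {A,B,C,D} — only E is left for (r3,c3).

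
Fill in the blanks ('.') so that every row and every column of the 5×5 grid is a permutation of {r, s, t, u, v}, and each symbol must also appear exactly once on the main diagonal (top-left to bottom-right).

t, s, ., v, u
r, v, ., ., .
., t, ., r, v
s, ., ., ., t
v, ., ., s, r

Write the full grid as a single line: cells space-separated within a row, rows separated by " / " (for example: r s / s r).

t s r v u / r v u t s / u t s r v / s r v u t / v u t s r

(r1,c3): row 1 has {s,t,u,v}; column 3 is empty so far, so it must be r.
(r2,c5): row 2 has {r,v}; column 5 has {r,t,u,v}, so it must be s.
(r3,c1): row 3 has {r,t,v}; column 1 has {r,s,t,v}, so it must be u.
(r3,c3): row 3 has {r,t,u,v}; column 3 has {r}; the diagonal has {r,t,v}, so it must be s.
(r4,c4): row 4 has {s,t}; column 4 has {r,s,v}; the diagonal has {r,s,t,v}, so it must be u.
(r5,c2): row 5 has {r,s,v}; column 2 has {s,t,v}, so it must be u.
(r5,c3): row 5 has {r,s,u,v}; column 3 has {r,s}, so it must be t.
(r2,c3): row 2 has {r,s,v}; column 3 has {r,s,t}, so it must be u.
(r2,c4): row 2 has {r,s,u,v}; column 4 has {r,s,u,v}, so it must be t.
(r4,c2): row 4 has {s,t,u}; column 2 has {s,t,u,v}, so it must be r.
(r4,c3): row 4 has {r,s,t,u}; column 3 has {r,s,t,u}, so it must be v.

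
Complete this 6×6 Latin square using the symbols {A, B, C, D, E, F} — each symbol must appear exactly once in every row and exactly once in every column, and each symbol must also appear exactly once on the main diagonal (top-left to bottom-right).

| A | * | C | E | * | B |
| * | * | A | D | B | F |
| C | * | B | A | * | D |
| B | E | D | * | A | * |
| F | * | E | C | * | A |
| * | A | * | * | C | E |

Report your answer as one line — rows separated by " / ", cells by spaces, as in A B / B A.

A D C E F B / E C A D B F / C F B A E D / B E D F A C / F B E C D A / D A F B C E

(r2,c1) = E
(r2,c2) = C
(r3,c2) = F
(r3,c5) = E
(r4,c4) = F
(r4,c6) = C
(r5,c5) = D
(r6,c1) = D
(r6,c3) = F
(r6,c4) = B
(r1,c2) = D
(r1,c5) = F
(r5,c2) = B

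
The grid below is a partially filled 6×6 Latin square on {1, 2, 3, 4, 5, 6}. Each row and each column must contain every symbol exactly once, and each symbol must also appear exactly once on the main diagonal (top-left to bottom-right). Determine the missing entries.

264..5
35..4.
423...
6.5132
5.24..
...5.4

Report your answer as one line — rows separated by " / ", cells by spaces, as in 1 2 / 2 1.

2 6 4 3 1 5 / 3 5 1 2 4 6 / 4 2 3 6 5 1 / 6 4 5 1 3 2 / 5 1 2 4 6 3 / 1 3 6 5 2 4

(r1,c4): row 1 has {2,4,5,6}; column 4 has {1,4,5}, so it must be 3.
(r1,c5): row 1 has {2,3,4,5,6}; column 5 has {3,4}, so it must be 1.
(r3,c4): row 3 has {2,3,4}; column 4 has {1,3,4,5}, so it must be 6.
(r3,c5): row 3 has {2,3,4,6}; column 5 has {1,3,4}, so it must be 5.
(r3,c6): row 3 has {2,3,4,5,6}; column 6 has {2,4,5}, so it must be 1.
(r4,c2): row 4 has {1,2,3,5,6}; column 2 has {2,5,6}, so it must be 4.
(r5,c5): row 5 has {2,4,5}; column 5 has {1,3,4,5}; the diagonal has {1,2,3,4,5}, so it must be 6.
(r5,c6): row 5 has {2,4,5,6}; column 6 has {1,2,4,5}, so it must be 3.
(r6,c1): row 6 has {4,5}; column 1 has {2,3,4,5,6}, so it must be 1.
(r6,c2): row 6 has {1,4,5}; column 2 has {2,4,5,6}, so it must be 3.
(r6,c3): row 6 has {1,3,4,5}; column 3 has {2,3,4,5}, so it must be 6.
(r6,c5): row 6 has {1,3,4,5,6}; column 5 has {1,3,4,5,6}, so it must be 2.
(r2,c3): row 2 has {3,4,5}; column 3 has {2,3,4,5,6}, so it must be 1.
(r2,c4): row 2 has {1,3,4,5}; column 4 has {1,3,4,5,6}, so it must be 2.
(r2,c6): row 2 has {1,2,3,4,5}; column 6 has {1,2,3,4,5}, so it must be 6.
(r5,c2): row 5 has {2,3,4,5,6}; column 2 has {2,3,4,5,6}, so it must be 1.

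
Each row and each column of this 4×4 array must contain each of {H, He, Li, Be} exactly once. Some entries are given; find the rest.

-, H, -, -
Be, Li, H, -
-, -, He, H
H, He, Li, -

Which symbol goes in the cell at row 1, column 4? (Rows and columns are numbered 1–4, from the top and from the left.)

Li

(r1,c3) = Be
(r2,c4) = He
(r3,c1) = Li
(r3,c2) = Be
(r4,c4) = Be
(r1,c1) = He
(r1,c4) = Li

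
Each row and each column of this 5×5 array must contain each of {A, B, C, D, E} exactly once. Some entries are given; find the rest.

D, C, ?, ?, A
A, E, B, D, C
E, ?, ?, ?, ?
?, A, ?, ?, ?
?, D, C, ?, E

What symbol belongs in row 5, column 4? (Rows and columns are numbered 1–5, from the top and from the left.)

At row 1, column 3: row 1 has {A,C,D}; column 3 has {B,C}; that leaves E.
At row 1, column 4: row 1 has {A,C,D,E}; column 4 has {D}; that leaves B.
At row 3, column 2: row 3 has {E}; column 2 has {A,C,D,E}; that leaves B.
At row 3, column 5: row 3 has {B,E}; column 5 has {A,C,E}; that leaves D.
At row 4, column 3: row 4 has {A}; column 3 has {B,C,E}; that leaves D.
At row 4, column 5: row 4 has {A,D}; column 5 has {A,C,D,E}; that leaves B.
At row 5, column 1: row 5 has {C,D,E}; column 1 has {A,D,E}; that leaves B.
At row 5, column 4: row 5 has {B,C,D,E}; column 4 has {B,D}; that leaves A.

A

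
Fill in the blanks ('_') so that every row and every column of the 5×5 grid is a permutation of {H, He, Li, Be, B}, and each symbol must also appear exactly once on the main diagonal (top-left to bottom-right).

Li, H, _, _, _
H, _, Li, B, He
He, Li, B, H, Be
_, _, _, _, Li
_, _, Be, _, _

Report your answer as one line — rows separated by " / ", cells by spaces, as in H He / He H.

Li H He Be B / H Be Li B He / He Li B H Be / Be B H He Li / B He Be Li H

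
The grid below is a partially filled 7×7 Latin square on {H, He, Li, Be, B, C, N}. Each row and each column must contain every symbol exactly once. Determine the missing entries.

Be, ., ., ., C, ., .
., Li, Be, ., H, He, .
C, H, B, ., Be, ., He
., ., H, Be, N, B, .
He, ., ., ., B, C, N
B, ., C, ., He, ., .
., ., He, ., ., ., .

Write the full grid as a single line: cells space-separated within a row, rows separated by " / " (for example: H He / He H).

(r2,c1) = N
(r4,c1) = Li
(r4,c7) = C
(r5,c2) = Be
(r5,c3) = Li
(r5,c4) = H
(r6,c2) = N
(r6,c4) = Li
(r7,c1) = H
(r7,c5) = Li
(r1,c3) = N
(r2,c7) = B
(r3,c4) = N
(r3,c6) = Li
(r4,c2) = He
(r7,c7) = Be
(r1,c2) = B
(r1,c4) = He
(r1,c6) = H
(r1,c7) = Li
(r2,c4) = C
(r6,c6) = Be
(r6,c7) = H
(r7,c2) = C
(r7,c4) = B
(r7,c6) = N

Be B N He C H Li / N Li Be C H He B / C H B N Be Li He / Li He H Be N B C / He Be Li H B C N / B N C Li He Be H / H C He B Li N Be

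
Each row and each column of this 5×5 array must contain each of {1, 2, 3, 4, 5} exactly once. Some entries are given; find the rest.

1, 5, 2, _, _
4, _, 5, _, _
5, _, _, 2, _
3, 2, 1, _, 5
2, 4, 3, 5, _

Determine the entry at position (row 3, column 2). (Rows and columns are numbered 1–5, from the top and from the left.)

1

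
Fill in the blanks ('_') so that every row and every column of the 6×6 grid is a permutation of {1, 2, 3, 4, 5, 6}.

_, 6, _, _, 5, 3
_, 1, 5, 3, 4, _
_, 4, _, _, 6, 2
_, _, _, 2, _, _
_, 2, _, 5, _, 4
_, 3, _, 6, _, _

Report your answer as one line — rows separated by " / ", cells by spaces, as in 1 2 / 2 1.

1 6 2 4 5 3 / 2 1 5 3 4 6 / 5 4 3 1 6 2 / 6 5 4 2 3 1 / 3 2 6 5 1 4 / 4 3 1 6 2 5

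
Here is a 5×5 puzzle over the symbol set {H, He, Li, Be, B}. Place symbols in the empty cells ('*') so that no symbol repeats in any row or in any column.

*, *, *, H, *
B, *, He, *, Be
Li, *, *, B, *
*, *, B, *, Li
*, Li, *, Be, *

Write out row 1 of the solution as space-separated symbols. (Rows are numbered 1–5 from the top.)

Be B Li H He

(r2,c2): row 2 has {He,Be,B}; column 2 has {Li}, so it must be H.
(r2,c4): row 2 has {H,He,Be,B}; column 4 has {H,Be,B}, so it must be Li.
(r4,c4): row 4 has {Li,B}; column 4 has {H,Li,Be,B}, so it must be He.
(r5,c3): row 5 has {Li,Be}; column 3 has {He,B}, so it must be H.
(r3,c3): row 3 has {Li,B}; column 3 has {H,He,B}, so it must be Be.
(r4,c2): row 4 has {He,Li,B}; column 2 has {H,Li}, so it must be Be.
(r5,c1): row 5 has {H,Li,Be}; column 1 has {Li,B}, so it must be He.
(r5,c5): row 5 has {H,He,Li,Be}; column 5 has {Li,Be}, so it must be B.
(r1,c1): row 1 has {H}; column 1 has {He,Li,B}, so it must be Be.
(r1,c3): row 1 has {H,Be}; column 3 has {H,He,Be,B}, so it must be Li.
(r1,c5): row 1 has {H,Li,Be}; column 5 has {Li,Be,B}, so it must be He.
(r3,c2): row 3 has {Li,Be,B}; column 2 has {H,Li,Be}, so it must be He.
(r3,c5): row 3 has {He,Li,Be,B}; column 5 has {He,Li,Be,B}, so it must be H.
(r4,c1): row 4 has {He,Li,Be,B}; column 1 has {He,Li,Be,B}, so it must be H.
(r1,c2): row 1 has {H,He,Li,Be}; column 2 has {H,He,Li,Be}, so it must be B.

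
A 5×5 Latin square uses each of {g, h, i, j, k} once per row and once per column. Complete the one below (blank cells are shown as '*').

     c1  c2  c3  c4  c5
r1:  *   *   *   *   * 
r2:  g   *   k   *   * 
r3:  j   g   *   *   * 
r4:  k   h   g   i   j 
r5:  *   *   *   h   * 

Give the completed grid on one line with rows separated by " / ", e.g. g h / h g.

(r2,c4) = j
(r3,c4) = k
(r5,c1) = i
(r5,c3) = j
(r1,c1) = h
(r1,c3) = i
(r1,c4) = g
(r1,c5) = k
(r2,c2) = i
(r2,c5) = h
(r3,c3) = h
(r3,c5) = i
(r5,c2) = k
(r5,c5) = g
(r1,c2) = j

h j i g k / g i k j h / j g h k i / k h g i j / i k j h g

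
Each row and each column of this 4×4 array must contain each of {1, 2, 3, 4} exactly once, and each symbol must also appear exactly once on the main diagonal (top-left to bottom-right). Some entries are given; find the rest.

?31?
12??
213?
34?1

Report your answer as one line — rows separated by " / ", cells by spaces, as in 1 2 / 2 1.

4 3 1 2 / 1 2 4 3 / 2 1 3 4 / 3 4 2 1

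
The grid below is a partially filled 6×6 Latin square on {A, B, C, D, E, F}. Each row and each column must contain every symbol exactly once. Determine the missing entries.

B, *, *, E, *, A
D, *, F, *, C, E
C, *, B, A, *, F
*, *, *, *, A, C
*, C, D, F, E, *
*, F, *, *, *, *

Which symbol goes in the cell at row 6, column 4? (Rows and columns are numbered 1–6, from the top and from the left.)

(r1,c2) = D
(r1,c3) = C
(r1,c5) = F
(r2,c4) = B
(r3,c2) = E
(r3,c5) = D
(r4,c2) = B
(r4,c3) = E
(r4,c4) = D
(r5,c1) = A
(r5,c6) = B
(r6,c1) = E
(r6,c3) = A
(r6,c4) = C

C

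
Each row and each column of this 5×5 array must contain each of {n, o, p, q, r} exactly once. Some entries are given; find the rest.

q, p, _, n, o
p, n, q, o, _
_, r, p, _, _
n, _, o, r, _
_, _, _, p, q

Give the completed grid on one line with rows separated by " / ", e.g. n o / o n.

q p r n o / p n q o r / o r p q n / n q o r p / r o n p q

(r1,c3): row 1 has {n,o,p,q}; column 3 has {o,p,q}, so it must be r.
(r2,c5): row 2 has {n,o,p,q}; column 5 has {o,q}, so it must be r.
(r3,c1): row 3 has {p,r}; column 1 has {n,p,q}, so it must be o.
(r3,c4): row 3 has {o,p,r}; column 4 has {n,o,p,r}, so it must be q.
(r3,c5): row 3 has {o,p,q,r}; column 5 has {o,q,r}, so it must be n.
(r4,c2): row 4 has {n,o,r}; column 2 has {n,p,r}, so it must be q.
(r4,c5): row 4 has {n,o,q,r}; column 5 has {n,o,q,r}, so it must be p.
(r5,c1): row 5 has {p,q}; column 1 has {n,o,p,q}, so it must be r.
(r5,c2): row 5 has {p,q,r}; column 2 has {n,p,q,r}, so it must be o.
(r5,c3): row 5 has {o,p,q,r}; column 3 has {o,p,q,r}, so it must be n.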